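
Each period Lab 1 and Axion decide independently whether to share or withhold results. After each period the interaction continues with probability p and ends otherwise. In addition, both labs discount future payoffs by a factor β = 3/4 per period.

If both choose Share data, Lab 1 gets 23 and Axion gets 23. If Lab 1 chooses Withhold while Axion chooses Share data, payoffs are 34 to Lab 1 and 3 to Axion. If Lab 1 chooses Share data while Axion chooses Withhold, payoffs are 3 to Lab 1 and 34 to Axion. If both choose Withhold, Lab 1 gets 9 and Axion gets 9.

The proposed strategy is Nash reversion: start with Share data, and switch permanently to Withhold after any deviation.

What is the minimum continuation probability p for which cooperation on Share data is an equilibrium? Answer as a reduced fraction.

44/75

Expected continuation weight on next period's payoff is β·p = 3/4·p, which plays the role of the discount factor.
Cooperation requires 3/4·p ≥ (34−23)/(34−9) = 11/25, hence p ≥ 44/75.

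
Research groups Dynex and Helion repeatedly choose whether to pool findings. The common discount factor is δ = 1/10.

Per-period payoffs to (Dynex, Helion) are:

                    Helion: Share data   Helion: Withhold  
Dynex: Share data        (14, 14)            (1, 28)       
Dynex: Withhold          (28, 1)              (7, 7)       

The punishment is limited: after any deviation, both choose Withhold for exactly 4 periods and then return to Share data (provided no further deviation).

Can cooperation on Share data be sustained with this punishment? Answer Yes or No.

No

A one-shot deviation gives 28 now, then 7 for 4 periods, then back to 14.
Gain from deviating: (28−14) today; loss: (14−7) in each of the next 4 periods.
No-deviation condition: (14−7)(δ+…+δ^4) ≥ 28−14, i.e. δ+…+δ^4 ≥ 2.
At δ = 1/10: δ+…+δ^4 = 0.1111 < 2.0000.
So cooperation is not sustainable.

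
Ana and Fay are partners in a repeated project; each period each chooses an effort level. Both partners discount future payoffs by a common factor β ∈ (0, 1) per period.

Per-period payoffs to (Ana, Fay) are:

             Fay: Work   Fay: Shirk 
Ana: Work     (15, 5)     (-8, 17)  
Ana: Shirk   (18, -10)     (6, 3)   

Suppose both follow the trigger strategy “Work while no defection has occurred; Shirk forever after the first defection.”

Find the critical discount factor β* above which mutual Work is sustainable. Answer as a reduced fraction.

6/7

Ana's threshold: (18−15)/(18−6) = 1/4.
Fay's threshold: (17−5)/(17−3) = 6/7.
1/4 < 6/7, so Fay binds and β* = 6/7.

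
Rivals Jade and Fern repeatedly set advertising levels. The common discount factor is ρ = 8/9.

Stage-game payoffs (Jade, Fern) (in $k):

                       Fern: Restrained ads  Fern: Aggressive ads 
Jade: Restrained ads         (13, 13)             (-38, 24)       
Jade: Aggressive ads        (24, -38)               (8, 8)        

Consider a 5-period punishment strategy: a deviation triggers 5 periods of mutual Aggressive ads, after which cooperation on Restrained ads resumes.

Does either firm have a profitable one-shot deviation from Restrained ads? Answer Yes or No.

No

Comparing payoff streams over the 6 periods until play realigns: cooperate → 13(1+ρ+…+ρ^5); deviate → 24 + 8(ρ+…+ρ^5).
Cooperation is sustained iff (13−8)(ρ+…+ρ^5) ≥ 24−13.
ρ+…+ρ^5 = 8/9·(1−(8/9)^5)/(1−8/9) = 3.5606, and (24−13)/(13−8) = 2.2000.
3.5606 ≥ 2.2000, so cooperation is sustainable.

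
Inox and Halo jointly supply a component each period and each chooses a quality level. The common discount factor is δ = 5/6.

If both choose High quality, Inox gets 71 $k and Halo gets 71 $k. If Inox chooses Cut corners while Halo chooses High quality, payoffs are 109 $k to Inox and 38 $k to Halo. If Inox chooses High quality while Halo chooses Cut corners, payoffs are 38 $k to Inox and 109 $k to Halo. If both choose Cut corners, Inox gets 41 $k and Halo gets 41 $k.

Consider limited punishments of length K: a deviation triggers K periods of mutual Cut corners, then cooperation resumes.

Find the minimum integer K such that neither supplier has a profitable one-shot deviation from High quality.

2

IC: δ(1−δ^K)/(1−δ) ≥ (109−71)/(71−41) = 19/15.
With δ = 5/6: need 1 − δ^K ≥ 19/15·(1−5/6)/(5/6), i.e. δ^K ≤ 0.7467.
Since (5/6)^1 = 0.8333 and (5/6)^2 = 0.6944, the smallest such K is 2.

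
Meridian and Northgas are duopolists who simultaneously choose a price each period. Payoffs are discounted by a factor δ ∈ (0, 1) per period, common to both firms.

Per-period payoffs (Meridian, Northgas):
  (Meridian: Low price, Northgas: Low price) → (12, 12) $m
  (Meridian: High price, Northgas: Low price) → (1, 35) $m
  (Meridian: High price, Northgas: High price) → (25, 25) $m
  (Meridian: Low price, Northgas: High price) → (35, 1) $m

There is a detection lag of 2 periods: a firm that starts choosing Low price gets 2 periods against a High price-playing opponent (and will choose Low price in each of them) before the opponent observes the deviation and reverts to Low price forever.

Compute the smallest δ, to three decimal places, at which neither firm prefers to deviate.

Deviating for the 2 undetected periods gains 35−25 = 10 per period over cooperation, then loses 25−12 = 13 per period forever once punishment starts.
Gain: 10(1 + δ + … + δ^1); loss: 13·δ^2/(1−δ).
No profitable deviation ⇔ 10(1−δ^2) ≤ 13·δ^2, i.e. δ^2 ≥ 10/(10+13) = 10/23.
Hence δ ≥ (10/23)^(1/2) ≈ 0.659.

0.659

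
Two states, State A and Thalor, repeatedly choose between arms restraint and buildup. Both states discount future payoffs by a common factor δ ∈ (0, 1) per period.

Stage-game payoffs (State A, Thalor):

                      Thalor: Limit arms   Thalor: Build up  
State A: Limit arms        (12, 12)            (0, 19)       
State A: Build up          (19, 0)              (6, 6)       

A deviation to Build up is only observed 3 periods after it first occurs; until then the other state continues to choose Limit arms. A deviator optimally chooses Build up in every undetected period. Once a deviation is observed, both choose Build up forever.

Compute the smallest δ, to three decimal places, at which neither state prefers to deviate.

0.814

Deviating for the 3 undetected periods gains 19−12 = 7 per period over cooperation, then loses 12−6 = 6 per period forever once punishment starts.
Gain: 7(1 + δ + … + δ^2); loss: 6·δ^3/(1−δ).
No profitable deviation ⇔ 7(1−δ^3) ≤ 6·δ^3, i.e. δ^3 ≥ 7/(7+6) = 7/13.
Hence δ ≥ (7/13)^(1/3) ≈ 0.814.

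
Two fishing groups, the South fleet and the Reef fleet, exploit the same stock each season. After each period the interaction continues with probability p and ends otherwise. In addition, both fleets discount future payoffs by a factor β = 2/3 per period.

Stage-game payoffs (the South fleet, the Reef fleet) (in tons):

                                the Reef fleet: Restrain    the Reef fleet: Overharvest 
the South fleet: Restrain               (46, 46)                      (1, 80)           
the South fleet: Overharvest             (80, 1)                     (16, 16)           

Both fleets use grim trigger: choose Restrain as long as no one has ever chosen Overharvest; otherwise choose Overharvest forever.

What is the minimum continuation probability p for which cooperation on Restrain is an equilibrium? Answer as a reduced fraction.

With continuation probability p and discount β, the effective per-period discount factor is βp.
Grim-trigger IC: βp ≥ (80−46)/(80−16) = 17/32.
So p ≥ (17/32)/(2/3) = 51/64.

51/64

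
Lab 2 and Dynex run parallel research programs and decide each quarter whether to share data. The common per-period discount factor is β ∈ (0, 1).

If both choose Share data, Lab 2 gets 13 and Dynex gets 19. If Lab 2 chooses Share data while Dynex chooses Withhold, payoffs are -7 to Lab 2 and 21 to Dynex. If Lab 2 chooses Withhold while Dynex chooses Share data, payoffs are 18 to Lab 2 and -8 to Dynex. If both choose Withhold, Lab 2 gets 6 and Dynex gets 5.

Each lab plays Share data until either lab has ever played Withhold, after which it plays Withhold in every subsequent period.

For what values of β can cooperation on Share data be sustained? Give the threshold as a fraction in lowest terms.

Lab 2's threshold: (18−13)/(18−6) = 5/12.
Dynex's threshold: (21−19)/(21−5) = 1/8.
5/12 > 1/8, so Lab 2 binds and β* = 5/12.

5/12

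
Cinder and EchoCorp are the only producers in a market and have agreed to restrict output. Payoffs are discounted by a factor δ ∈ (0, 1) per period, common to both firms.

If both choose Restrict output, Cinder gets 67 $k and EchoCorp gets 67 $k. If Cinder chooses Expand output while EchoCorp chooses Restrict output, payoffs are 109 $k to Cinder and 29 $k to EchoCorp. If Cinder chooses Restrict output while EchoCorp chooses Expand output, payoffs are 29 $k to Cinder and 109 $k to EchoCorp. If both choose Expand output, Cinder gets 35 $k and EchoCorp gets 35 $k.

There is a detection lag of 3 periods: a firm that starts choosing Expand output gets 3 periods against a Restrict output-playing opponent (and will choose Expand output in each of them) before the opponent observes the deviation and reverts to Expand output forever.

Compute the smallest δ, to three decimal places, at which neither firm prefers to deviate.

0.828

Deviating for the 3 undetected periods gains 109−67 = 42 per period over cooperation, then loses 67−35 = 32 per period forever once punishment starts.
Gain: 42(1 + δ + … + δ^2); loss: 32·δ^3/(1−δ).
No profitable deviation ⇔ 42(1−δ^3) ≤ 32·δ^3, i.e. δ^3 ≥ 42/(42+32) = 21/37.
Hence δ ≥ (21/37)^(1/3) ≈ 0.828.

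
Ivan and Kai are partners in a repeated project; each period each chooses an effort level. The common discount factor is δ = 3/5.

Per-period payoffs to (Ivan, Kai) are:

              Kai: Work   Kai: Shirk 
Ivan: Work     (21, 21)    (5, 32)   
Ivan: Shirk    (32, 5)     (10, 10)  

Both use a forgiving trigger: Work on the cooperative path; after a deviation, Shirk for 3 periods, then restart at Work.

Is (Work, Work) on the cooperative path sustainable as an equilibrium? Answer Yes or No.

Yes

A one-shot deviation gives 32 now, then 10 for 3 periods, then back to 21.
Gain from deviating: (32−21) today; loss: (21−10) in each of the next 3 periods.
No-deviation condition: (21−10)(δ+…+δ^3) ≥ 32−21, i.e. δ+…+δ^3 ≥ 1.
At δ = 3/5: δ+…+δ^3 = 1.1760 ≥ 1.0000.
So cooperation is sustainable.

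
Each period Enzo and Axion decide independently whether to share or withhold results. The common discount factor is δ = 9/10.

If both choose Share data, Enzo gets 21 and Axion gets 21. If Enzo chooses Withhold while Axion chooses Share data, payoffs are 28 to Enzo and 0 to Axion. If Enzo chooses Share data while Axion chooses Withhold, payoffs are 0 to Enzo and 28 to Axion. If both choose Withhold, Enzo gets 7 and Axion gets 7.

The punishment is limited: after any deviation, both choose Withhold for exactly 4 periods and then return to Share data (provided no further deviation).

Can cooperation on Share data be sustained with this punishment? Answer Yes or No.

Yes

Comparing payoff streams over the 5 periods until play realigns: cooperate → 21(1+δ+…+δ^4); deviate → 28 + 7(δ+…+δ^4).
Cooperation is sustained iff (21−7)(δ+…+δ^4) ≥ 28−21.
δ+…+δ^4 = 9/10·(1−(9/10)^4)/(1−9/10) = 3.0951, and (28−21)/(21−7) = 0.5000.
3.0951 ≥ 0.5000, so cooperation is sustainable.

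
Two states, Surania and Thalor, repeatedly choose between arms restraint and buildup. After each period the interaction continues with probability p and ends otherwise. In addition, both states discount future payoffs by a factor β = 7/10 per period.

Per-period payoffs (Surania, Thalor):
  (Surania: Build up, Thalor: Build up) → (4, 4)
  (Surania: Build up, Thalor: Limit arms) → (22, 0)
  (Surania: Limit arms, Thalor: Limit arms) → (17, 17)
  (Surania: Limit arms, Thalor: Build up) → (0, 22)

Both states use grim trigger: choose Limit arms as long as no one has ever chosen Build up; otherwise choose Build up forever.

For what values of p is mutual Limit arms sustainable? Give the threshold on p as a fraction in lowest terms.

Expected continuation weight on next period's payoff is β·p = 7/10·p, which plays the role of the discount factor.
Cooperation requires 7/10·p ≥ (22−17)/(22−4) = 5/18, hence p ≥ 25/63.

25/63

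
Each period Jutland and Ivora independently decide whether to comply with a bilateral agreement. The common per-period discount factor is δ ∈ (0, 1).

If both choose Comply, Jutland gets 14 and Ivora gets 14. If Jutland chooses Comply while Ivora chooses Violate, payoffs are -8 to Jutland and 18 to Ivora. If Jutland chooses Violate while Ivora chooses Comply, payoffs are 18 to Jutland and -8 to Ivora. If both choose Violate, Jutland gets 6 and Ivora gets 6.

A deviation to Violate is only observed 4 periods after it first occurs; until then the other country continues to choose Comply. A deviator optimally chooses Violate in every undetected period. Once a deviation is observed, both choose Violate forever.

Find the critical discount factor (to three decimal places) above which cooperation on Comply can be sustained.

0.760

Deviating for the 4 undetected periods gains 18−14 = 4 per period over cooperation, then loses 14−6 = 8 per period forever once punishment starts.
Gain: 4(1 + δ + … + δ^3); loss: 8·δ^4/(1−δ).
No profitable deviation ⇔ 4(1−δ^4) ≤ 8·δ^4, i.e. δ^4 ≥ 4/(4+8) = 1/3.
Hence δ ≥ (1/3)^(1/4) ≈ 0.760.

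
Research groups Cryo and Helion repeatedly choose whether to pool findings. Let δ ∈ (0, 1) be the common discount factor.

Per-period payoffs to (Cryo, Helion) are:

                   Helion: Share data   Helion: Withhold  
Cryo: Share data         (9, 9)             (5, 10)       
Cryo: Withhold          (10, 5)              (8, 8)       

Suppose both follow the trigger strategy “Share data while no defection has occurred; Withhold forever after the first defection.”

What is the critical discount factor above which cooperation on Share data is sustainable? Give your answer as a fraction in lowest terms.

Cooperation forever yields 9 each period: 9/(1−δ).
Deviating yields 10 once, then 8 forever: 10 + 8δ/(1−δ).
No profitable deviation requires 9/(1−δ) ≥ 10 + 8δ/(1−δ).
Multiplying by (1−δ): 9 ≥ 10(1−δ) + 8δ = 10 − 2δ.
So 2δ ≥ 1, i.e. δ ≥ 1/2.

1/2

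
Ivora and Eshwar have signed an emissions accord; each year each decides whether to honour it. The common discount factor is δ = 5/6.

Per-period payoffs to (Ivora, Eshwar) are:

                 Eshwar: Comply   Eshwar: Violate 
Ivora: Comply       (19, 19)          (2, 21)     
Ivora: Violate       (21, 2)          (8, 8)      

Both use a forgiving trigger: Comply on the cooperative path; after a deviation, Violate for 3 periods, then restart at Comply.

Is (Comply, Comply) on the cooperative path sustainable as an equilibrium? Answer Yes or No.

Comparing payoff streams over the 4 periods until play realigns: cooperate → 19(1+δ+…+δ^3); deviate → 21 + 8(δ+…+δ^3).
Cooperation is sustained iff (19−8)(δ+…+δ^3) ≥ 21−19.
δ+…+δ^3 = 5/6·(1−(5/6)^3)/(1−5/6) = 2.1065, and (21−19)/(19−8) = 0.1818.
2.1065 ≥ 0.1818, so cooperation is sustainable.

Yes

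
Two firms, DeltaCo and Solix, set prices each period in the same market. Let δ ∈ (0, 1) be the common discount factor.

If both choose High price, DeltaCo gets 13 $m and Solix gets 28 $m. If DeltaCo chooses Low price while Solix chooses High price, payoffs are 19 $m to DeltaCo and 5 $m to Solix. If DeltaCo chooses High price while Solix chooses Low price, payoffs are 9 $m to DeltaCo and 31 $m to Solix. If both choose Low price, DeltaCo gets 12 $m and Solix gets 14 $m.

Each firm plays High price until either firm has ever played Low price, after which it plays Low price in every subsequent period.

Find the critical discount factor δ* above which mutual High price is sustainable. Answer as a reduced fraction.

6/7

DeltaCo's threshold: (19−13)/(19−12) = 6/7.
Solix's threshold: (31−28)/(31−14) = 3/17.
6/7 > 3/17, so DeltaCo binds and δ* = 6/7.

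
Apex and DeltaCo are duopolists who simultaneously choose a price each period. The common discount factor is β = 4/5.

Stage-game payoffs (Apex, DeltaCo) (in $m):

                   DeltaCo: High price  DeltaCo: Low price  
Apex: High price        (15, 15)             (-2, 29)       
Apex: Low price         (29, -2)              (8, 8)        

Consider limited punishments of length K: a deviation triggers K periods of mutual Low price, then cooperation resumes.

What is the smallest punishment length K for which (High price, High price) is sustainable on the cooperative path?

Need Σ_{k=1}^{K} β^k ≥ (29−15)/(15−8) = 2.0000 at β = 4/5.
At K = 3 the sum is 1.9520 < 2.0000; at K = 4 it is 2.3616 ≥ 2.0000.
So the minimum punishment length is K = 4.

4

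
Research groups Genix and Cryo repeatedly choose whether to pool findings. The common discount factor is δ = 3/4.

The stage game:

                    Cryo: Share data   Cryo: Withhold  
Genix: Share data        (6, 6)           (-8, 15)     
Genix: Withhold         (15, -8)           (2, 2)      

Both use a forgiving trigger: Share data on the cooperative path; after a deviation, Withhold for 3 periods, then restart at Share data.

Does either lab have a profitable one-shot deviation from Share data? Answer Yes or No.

Yes

IC: δ+…+δ^3 ≥ (15−6)/(6−2) = 9/4.
At δ = 3/4: partial sum = 1.7344 < 2.2500. Cooperation not sustainable.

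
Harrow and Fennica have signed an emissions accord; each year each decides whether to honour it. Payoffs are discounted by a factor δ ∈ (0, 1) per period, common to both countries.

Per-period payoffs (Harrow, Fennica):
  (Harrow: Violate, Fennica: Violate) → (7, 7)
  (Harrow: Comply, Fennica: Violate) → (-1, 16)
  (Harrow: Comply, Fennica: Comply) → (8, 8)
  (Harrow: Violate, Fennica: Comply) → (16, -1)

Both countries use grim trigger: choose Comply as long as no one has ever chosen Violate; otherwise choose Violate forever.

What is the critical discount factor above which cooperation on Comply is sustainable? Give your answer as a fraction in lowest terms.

8/9

Under grim trigger the critical discount factor is (T−C)/(T−P) with T = 16, C = 8, P = 7.
δ* = (16−8)/(16−7) = 8/9.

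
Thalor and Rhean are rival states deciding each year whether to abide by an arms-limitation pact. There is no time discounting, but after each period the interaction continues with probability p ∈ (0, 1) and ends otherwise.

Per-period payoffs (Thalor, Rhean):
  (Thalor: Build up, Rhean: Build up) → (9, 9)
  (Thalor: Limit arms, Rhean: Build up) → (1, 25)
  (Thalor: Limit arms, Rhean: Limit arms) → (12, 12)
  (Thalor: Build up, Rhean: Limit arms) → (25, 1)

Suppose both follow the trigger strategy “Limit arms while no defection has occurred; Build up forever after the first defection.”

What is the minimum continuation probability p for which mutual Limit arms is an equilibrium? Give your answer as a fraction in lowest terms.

Expected cooperation value is 12 + p·12 + p²·12 + … = 12/(1−p); deviation gives 25 + p·9/(1−p).
12 ≥ 25(1−p) + 9p ⇒ 16p ≥ 13 ⇒ p ≥ 13/16.

13/16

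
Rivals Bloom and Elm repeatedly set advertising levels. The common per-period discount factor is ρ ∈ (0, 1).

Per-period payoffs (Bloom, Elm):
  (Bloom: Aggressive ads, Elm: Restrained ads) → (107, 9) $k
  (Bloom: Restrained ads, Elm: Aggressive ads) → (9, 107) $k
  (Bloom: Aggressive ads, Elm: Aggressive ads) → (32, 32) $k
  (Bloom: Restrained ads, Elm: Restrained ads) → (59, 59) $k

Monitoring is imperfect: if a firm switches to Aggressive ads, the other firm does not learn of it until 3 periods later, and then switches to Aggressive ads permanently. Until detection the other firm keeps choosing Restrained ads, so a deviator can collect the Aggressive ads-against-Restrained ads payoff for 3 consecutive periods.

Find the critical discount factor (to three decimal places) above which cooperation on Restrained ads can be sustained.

Deviating for the 3 undetected periods gains 107−59 = 48 per period over cooperation, then loses 59−32 = 27 per period forever once punishment starts.
Gain: 48(1 + ρ + … + ρ^2); loss: 27·ρ^3/(1−ρ).
No profitable deviation ⇔ 48(1−ρ^3) ≤ 27·ρ^3, i.e. ρ^3 ≥ 48/(48+27) = 16/25.
Hence ρ ≥ (16/25)^(1/3) ≈ 0.862.

0.862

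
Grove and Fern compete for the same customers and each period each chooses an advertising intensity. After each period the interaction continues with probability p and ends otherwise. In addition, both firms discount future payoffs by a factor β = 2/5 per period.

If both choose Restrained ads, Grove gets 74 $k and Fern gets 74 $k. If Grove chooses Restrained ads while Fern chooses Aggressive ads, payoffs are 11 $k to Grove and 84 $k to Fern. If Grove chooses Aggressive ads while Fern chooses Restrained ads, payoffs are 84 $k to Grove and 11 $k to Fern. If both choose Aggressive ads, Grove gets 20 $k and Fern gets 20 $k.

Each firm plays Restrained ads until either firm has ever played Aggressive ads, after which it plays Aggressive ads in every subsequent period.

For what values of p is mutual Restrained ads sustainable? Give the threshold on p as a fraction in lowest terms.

25/64

With continuation probability p and discount β, the effective per-period discount factor is βp.
Grim-trigger IC: βp ≥ (84−74)/(84−20) = 5/32.
So p ≥ (5/32)/(2/5) = 25/64.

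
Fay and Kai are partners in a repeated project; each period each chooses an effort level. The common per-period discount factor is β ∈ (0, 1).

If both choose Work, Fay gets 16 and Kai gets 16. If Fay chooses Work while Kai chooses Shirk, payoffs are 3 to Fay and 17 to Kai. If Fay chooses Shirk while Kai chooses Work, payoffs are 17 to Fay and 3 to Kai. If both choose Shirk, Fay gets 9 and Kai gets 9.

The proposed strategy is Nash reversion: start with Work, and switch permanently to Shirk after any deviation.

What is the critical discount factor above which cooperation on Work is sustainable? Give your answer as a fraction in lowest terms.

1/8

One-period gain from deviating is 17 − 16 = 1. The loss is 16 − 9 = 7 in every subsequent period, with present value 7·β/(1−β).
Deviation is unprofitable when 7·β/(1−β) ≥ 1, i.e. β/(1−β) ≥ 1/7.
Equivalently β ≥ 1/(1+7) = 1/8.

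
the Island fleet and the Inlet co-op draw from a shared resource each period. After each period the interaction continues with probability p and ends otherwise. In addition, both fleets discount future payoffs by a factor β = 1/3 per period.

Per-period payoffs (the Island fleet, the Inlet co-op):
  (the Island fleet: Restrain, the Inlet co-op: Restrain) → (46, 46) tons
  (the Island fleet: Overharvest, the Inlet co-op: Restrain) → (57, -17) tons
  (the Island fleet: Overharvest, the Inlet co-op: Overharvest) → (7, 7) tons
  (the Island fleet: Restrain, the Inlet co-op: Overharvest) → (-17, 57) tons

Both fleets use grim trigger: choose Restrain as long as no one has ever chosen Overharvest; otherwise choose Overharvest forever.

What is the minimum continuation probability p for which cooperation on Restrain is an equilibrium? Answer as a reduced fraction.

33/50

With continuation probability p and discount β, the effective per-period discount factor is βp.
Grim-trigger IC: βp ≥ (57−46)/(57−7) = 11/50.
So p ≥ (11/50)/(1/3) = 33/50.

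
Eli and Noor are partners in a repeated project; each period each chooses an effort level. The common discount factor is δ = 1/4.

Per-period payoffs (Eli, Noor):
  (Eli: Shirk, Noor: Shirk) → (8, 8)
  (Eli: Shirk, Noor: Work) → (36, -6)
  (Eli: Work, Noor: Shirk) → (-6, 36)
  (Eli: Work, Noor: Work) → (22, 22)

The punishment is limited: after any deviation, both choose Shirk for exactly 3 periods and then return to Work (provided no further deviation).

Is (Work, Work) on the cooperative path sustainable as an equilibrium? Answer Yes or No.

Comparing payoff streams over the 4 periods until play realigns: cooperate → 22(1+δ+…+δ^3); deviate → 36 + 8(δ+…+δ^3).
Cooperation is sustained iff (22−8)(δ+…+δ^3) ≥ 36−22.
δ+…+δ^3 = 1/4·(1−(1/4)^3)/(1−1/4) = 0.3281, and (36−22)/(22−8) = 1.0000.
0.3281 < 1.0000, so cooperation is not sustainable.

No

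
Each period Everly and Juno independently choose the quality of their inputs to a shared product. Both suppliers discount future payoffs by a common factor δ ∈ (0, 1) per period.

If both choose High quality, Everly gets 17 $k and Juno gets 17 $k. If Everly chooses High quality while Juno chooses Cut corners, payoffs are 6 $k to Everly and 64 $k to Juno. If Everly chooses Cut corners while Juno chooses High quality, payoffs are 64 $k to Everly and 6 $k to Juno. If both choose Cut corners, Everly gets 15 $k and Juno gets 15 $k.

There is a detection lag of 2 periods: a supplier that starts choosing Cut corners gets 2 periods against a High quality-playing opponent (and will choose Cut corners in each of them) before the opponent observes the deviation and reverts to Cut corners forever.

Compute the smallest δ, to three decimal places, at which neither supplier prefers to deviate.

Deviating for the 2 undetected periods gains 64−17 = 47 per period over cooperation, then loses 17−15 = 2 per period forever once punishment starts.
Gain: 47(1 + δ + … + δ^1); loss: 2·δ^2/(1−δ).
No profitable deviation ⇔ 47(1−δ^2) ≤ 2·δ^2, i.e. δ^2 ≥ 47/(47+2) = 47/49.
Hence δ ≥ (47/49)^(1/2) ≈ 0.979.

0.979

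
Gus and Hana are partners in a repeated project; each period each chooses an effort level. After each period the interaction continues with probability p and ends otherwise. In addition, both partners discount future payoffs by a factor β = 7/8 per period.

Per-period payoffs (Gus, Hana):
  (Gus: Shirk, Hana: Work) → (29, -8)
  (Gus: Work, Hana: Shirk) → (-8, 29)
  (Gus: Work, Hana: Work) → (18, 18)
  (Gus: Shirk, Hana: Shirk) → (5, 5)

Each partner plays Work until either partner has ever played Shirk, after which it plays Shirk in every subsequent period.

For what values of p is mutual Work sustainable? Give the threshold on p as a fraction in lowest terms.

11/21

Expected continuation weight on next period's payoff is β·p = 7/8·p, which plays the role of the discount factor.
Cooperation requires 7/8·p ≥ (29−18)/(29−5) = 11/24, hence p ≥ 11/21.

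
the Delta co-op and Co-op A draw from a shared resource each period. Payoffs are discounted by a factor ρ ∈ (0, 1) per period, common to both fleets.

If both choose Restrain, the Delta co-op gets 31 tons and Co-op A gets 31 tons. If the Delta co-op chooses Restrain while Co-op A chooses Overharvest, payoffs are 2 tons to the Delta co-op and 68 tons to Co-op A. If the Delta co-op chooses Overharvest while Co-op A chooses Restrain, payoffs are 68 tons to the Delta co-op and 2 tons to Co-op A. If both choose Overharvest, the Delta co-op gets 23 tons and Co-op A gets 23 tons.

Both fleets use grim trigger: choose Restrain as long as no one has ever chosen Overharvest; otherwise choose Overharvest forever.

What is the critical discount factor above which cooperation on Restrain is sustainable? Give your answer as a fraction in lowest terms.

37/45

Under grim trigger the critical discount factor is (T−C)/(T−P) with T = 68, C = 31, P = 23.
ρ* = (68−31)/(68−23) = 37/45.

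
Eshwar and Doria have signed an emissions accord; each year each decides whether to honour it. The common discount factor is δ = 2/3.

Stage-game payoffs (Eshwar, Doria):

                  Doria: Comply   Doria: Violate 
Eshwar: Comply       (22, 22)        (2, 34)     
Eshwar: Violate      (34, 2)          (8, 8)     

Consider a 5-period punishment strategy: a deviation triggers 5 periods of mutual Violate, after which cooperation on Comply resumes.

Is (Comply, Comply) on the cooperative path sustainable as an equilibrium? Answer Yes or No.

A one-shot deviation gives 34 now, then 8 for 5 periods, then back to 22.
Gain from deviating: (34−22) today; loss: (22−8) in each of the next 5 periods.
No-deviation condition: (22−8)(δ+…+δ^5) ≥ 34−22, i.e. δ+…+δ^5 ≥ 6/7.
At δ = 2/3: δ+…+δ^5 = 1.7366 ≥ 0.8571.
So cooperation is sustainable.

Yes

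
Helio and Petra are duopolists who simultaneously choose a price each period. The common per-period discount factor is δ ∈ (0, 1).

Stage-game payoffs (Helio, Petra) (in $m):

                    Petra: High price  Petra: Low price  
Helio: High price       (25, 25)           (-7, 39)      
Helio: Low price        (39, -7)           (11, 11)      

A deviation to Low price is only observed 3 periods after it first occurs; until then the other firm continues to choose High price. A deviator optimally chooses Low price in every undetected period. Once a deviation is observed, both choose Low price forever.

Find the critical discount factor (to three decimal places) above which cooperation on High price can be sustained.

0.794

A deviator earns 39 for 3 periods, then 11 forever; cooperating earns 25 forever. Multiplying the IC by (1−δ):
25 ≥ 39(1−δ^3) + 11δ^3, so 28·δ^3 ≥ 14 and δ^3 ≥ 1/2.
δ ≥ (1/2)^(1/3) ≈ 0.794.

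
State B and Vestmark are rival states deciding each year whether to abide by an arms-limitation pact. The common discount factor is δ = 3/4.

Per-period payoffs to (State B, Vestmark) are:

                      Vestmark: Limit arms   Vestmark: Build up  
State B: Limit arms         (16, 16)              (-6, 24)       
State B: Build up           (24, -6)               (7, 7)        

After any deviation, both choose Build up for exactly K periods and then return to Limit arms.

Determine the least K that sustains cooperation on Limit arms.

2

IC: δ(1−δ^K)/(1−δ) ≥ (24−16)/(16−7) = 8/9.
With δ = 3/4: need 1 − δ^K ≥ 8/9·(1−3/4)/(3/4), i.e. δ^K ≤ 0.7037.
Since (3/4)^1 = 0.7500 and (3/4)^2 = 0.5625, the smallest such K is 2.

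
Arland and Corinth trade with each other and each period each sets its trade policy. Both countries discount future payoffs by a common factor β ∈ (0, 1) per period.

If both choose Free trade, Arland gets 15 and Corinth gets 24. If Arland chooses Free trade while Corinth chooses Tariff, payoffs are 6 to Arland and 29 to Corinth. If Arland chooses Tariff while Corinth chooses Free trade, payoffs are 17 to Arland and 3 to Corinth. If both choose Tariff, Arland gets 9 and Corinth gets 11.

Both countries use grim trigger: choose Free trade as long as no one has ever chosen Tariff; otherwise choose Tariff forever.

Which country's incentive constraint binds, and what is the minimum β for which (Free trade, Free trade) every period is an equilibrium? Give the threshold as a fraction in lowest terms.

Corinth; β ≥ 5/18

Arland: cooperation gives 15 each period; deviation gives 17 once then 9 forever.
  15/(1−β) ≥ 17 + 9β/(1−β) ⇒ β ≥ 2/8 = 1/4.
Corinth: cooperation gives 24 each period; deviation gives 29 once then 11 forever.
  β ≥ 5/18.
Both must hold, so the binding constraint is Corinth's: β ≥ 5/18.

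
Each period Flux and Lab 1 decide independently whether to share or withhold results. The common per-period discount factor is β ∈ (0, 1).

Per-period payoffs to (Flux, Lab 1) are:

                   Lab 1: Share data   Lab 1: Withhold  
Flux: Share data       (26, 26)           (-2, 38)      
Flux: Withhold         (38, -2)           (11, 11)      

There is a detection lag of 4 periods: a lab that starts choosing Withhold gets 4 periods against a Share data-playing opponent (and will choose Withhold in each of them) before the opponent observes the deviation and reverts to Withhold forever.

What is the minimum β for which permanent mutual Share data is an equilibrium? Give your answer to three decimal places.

0.816

The best deviation is to choose Withhold for all 4 undetected periods, earning 38 each, then 11 forever once detected.
Deviation value: 38(1−β^4)/(1−β) + 11β^4/(1−β); cooperation value: 26/(1−β).
IC: 26 ≥ 38(1−β^4) + 11β^4 = 38 − 27β^4.
So β^4 ≥ 12/27 = 4/9, giving β ≥ (4/9)^(1/4) ≈ 0.816.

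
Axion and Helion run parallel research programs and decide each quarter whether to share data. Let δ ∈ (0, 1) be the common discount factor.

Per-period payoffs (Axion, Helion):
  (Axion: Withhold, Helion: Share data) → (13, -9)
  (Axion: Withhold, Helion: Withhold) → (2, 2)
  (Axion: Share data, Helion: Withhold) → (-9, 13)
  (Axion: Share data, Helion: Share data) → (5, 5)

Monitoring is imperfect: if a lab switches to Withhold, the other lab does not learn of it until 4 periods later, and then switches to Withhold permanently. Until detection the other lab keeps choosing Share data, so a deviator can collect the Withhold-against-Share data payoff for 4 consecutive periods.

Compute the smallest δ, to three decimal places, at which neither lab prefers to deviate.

0.923

The best deviation is to choose Withhold for all 4 undetected periods, earning 13 each, then 2 forever once detected.
Deviation value: 13(1−δ^4)/(1−δ) + 2δ^4/(1−δ); cooperation value: 5/(1−δ).
IC: 5 ≥ 13(1−δ^4) + 2δ^4 = 13 − 11δ^4.
So δ^4 ≥ 8/11, giving δ ≥ (8/11)^(1/4) ≈ 0.923.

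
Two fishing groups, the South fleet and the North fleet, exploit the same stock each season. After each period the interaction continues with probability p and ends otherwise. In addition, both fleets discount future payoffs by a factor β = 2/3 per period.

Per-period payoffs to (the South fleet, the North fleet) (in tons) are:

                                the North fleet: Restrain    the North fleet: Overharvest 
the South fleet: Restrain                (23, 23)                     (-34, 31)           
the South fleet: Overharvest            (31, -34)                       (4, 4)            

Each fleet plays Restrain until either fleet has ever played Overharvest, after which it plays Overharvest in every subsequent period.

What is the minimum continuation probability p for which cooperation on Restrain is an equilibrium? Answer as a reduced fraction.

4/9

With continuation probability p and discount β, the effective per-period discount factor is βp.
Grim-trigger IC: βp ≥ (31−23)/(31−4) = 8/27.
So p ≥ (8/27)/(2/3) = 4/9.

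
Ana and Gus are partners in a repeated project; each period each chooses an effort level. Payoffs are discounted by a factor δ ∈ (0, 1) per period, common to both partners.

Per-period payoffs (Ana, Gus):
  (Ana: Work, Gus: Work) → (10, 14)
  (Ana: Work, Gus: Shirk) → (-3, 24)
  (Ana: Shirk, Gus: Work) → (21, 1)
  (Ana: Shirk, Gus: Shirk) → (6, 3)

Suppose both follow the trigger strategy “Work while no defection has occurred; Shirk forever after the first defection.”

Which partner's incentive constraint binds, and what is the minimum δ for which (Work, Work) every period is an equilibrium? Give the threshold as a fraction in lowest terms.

Ana; δ ≥ 11/15

Ana: cooperation gives 10 each period; deviation gives 21 once then 6 forever.
  10/(1−δ) ≥ 21 + 6δ/(1−δ) ⇒ δ ≥ 11/15.
Gus: cooperation gives 14 each period; deviation gives 24 once then 3 forever.
  δ ≥ 10/21.
Both must hold, so the binding constraint is Ana's: δ ≥ 11/15.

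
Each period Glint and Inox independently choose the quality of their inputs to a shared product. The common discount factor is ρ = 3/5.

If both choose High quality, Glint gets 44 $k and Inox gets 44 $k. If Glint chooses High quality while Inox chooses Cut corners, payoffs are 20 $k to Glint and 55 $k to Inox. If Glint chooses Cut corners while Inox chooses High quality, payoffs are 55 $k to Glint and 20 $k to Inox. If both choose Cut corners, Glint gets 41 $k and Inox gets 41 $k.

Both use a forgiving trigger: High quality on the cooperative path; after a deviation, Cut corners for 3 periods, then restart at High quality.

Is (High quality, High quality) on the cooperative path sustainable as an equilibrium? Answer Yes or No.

No

Comparing payoff streams over the 4 periods until play realigns: cooperate → 44(1+ρ+…+ρ^3); deviate → 55 + 41(ρ+…+ρ^3).
Cooperation is sustained iff (44−41)(ρ+…+ρ^3) ≥ 55−44.
ρ+…+ρ^3 = 3/5·(1−(3/5)^3)/(1−3/5) = 1.1760, and (55−44)/(44−41) = 3.6667.
1.1760 < 3.6667, so cooperation is not sustainable.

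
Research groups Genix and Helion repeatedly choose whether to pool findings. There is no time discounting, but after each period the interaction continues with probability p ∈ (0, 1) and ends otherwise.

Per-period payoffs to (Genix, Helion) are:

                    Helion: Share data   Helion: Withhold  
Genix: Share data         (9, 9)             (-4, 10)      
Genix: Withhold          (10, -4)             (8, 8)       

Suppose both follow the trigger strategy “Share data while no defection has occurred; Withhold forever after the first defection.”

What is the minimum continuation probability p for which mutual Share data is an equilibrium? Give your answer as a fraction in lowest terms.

With no time discounting, the continuation probability p plays the role of the discount factor.
Grim-trigger IC: 9/(1−p) ≥ 10 + 8p/(1−p) ⇒ p ≥ (10−9)/(10−8) = 1/2.

1/2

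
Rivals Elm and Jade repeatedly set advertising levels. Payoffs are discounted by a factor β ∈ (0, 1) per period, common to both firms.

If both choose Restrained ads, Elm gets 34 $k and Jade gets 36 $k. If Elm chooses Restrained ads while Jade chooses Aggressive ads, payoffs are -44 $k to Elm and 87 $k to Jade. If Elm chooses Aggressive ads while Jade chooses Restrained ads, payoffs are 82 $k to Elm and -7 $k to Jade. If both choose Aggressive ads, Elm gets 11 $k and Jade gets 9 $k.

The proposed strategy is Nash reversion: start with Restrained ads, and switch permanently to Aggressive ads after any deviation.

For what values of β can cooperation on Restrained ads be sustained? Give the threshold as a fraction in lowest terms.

48/71

For Elm: deviation gain 82−34 = 48, per-period punishment loss 34−11 = 23. IC gives β ≥ 48/71.
For Jade: gain 51, loss 27 per period, so β ≥ 51/78 = 17/26.
The tighter constraint is Elm's, so cooperation needs β ≥ 48/71.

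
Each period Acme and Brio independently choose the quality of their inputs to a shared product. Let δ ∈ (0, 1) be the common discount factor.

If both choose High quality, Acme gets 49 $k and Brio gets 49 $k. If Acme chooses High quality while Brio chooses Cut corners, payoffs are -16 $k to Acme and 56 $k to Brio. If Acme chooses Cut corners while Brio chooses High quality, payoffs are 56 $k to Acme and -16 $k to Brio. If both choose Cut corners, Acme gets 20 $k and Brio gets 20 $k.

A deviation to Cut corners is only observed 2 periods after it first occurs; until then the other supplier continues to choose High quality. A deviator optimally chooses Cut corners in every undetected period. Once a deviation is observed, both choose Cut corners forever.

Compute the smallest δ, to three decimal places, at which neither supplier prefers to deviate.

0.441

A deviator earns 56 for 2 periods, then 20 forever; cooperating earns 49 forever. Multiplying the IC by (1−δ):
49 ≥ 56(1−δ^2) + 20δ^2, so 36·δ^2 ≥ 7 and δ^2 ≥ 7/36.
δ ≥ (7/36)^(1/2) ≈ 0.441.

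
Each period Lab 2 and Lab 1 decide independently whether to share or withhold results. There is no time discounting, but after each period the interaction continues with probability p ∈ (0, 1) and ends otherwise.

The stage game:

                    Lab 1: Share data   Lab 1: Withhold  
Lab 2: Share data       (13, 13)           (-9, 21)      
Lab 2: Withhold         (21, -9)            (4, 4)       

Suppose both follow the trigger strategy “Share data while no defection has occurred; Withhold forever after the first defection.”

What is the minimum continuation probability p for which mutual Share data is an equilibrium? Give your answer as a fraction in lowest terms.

With no time discounting, the continuation probability p plays the role of the discount factor.
Grim-trigger IC: 13/(1−p) ≥ 21 + 4p/(1−p) ⇒ p ≥ (21−13)/(21−4) = 8/17.

8/17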